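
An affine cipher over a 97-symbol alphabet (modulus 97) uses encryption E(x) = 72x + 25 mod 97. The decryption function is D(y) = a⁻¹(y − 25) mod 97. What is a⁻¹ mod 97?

31

gcd(97, 72) by repeated division:
97 = 1·72 + 25
72 = 2·25 + 22
25 = 1·22 + 3
22 = 7·3 + 1
3 = 3·1 + 0
The gcd is 1. Working backward:
1 = 22 − 7·3
1 = −7·25 + 8·22
1 = 8·72 − 23·25
1 = −23·97 + 31·72
So 72·31 ≡ 1 (mod 97).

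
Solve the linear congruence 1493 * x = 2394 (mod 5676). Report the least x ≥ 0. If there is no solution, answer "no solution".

5670

First find gcd(1493, 5676):
5676 = 3×1493 + 1197
1493 = 1×1197 + 296
1197 = 4×296 + 13
296 = 22×13 + 10
13 = 1×10 + 3
10 = 3×3 + 1
3 = 3×1 + 0
gcd = 1, so a unique solution mod 5676 exists.
Back-substitute for the Bézout coefficients:
1 = 10 − 3·3
1 = −3·13 + 4·10
1 = 4·296 − 91·13
1 = −91·1197 + 368·296
1 = 368·1493 − 459·1197
1 = −459·5676 + 1745·1493
So 1493·(1745) ≡ 1 (mod 5676), giving 1493⁻¹ ≡ 1745.
x ≡ 1493⁻¹·2394 ≡ 1745·2394 ≡ 5670 (mod 5676).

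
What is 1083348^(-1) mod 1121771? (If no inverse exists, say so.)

no inverse exists

Compute gcd(1083348, 1121771):
1121771 = 1·1083348 + 38423
1083348 = 28·38423 + 7504
38423 = 5·7504 + 903
7504 = 8·903 + 280
903 = 3·280 + 63
280 = 4·63 + 28
63 = 2·28 + 7
28 = 4·7 + 0
Since gcd = 7 > 1, 1083348 is not a unit mod 1121771.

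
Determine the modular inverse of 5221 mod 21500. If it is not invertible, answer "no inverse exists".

Apply the Euclidean algorithm to 21500 and 5221:
21500 = 4*5221 + 616
5221 = 8*616 + 293
616 = 2*293 + 30
293 = 9*30 + 23
30 = 1*23 + 7
23 = 3*7 + 2
7 = 3*2 + 1
2 = 2*1 + 0
The gcd is 1. Working backward:
1 = 7 − 3·2
1 = −3·23 + 10·7
1 = 10·30 − 13·23
1 = −13·293 + 127·30
1 = 127·616 − 267·293
1 = −267·5221 + 2263·616
1 = 2263·21500 − 9319·5221
So 5221·(-9319) ≡ 1 (mod 21500), and -9319 ≡ 12181 (mod 21500).

12181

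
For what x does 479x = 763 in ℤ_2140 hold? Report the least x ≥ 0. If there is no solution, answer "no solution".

First find gcd(479, 2140):
2140 = 4*479 + 224
479 = 2*224 + 31
224 = 7*31 + 7
31 = 4*7 + 3
7 = 2*3 + 1
3 = 3*1 + 0
gcd = 1, so a unique solution mod 2140 exists.
Back-substitute for the Bézout coefficients:
1 = 7 − 2·3
1 = −2·31 + 9·7
1 = 9·224 − 65·31
1 = −65·479 + 139·224
1 = 139·2140 − 621·479
So 479·(-621) ≡ 1 (mod 2140), giving 479⁻¹ ≡ 1519.
x ≡ 479⁻¹·763 ≡ 1519·763 ≡ 1257 (mod 2140).

1257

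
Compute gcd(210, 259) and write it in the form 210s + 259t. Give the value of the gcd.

Repeated division:
259 = 1×210 + 49
210 = 4×49 + 14
49 = 3×14 + 7
14 = 2×7 + 0
gcd(210, 259) = 7.
Working backward:
7 = 49 − 3·14
7 = −3·210 + 13·49
7 = 13·259 − 16·210
So 7 = (13)·259 + (-16)·210.

7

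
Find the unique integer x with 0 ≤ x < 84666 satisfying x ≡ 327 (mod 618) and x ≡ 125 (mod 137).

Write x = 327 + 618·k. Then 618·k ≡ 125 − 327 ≡ 72 (mod 137).
Need 618⁻¹ mod 137. Extended Euclid on (137, 70):
137 = 1·70 + 67
70 = 1·67 + 3
67 = 22·3 + 1
3 = 3·1 + 0
Back-substitute:
1 = 67 − 22·3
1 = −22·70 + 23·67
1 = 23·137 − 45·70
618⁻¹ ≡ 92 (mod 137), so k ≡ 92·72 ≡ 48 (mod 137).
x = 327 + 618·48 = 29991.

29991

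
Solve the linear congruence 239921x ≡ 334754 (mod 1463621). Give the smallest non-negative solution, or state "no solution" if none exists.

169331

First find gcd(239921, 1463621):
1463621 = 6×239921 + 24095
239921 = 9×24095 + 23066
24095 = 1×23066 + 1029
23066 = 22×1029 + 428
1029 = 2×428 + 173
428 = 2×173 + 82
173 = 2×82 + 9
82 = 9×9 + 1
9 = 9×1 + 0
gcd = 1, so a unique solution mod 1463621 exists.
Back-substitute for the Bézout coefficients:
1 = 82 − 9·9
1 = −9·173 + 19·82
1 = 19·428 − 47·173
1 = −47·1029 + 113·428
1 = 113·23066 − 2533·1029
1 = −2533·24095 + 2646·23066
1 = 2646·239921 − 26347·24095
1 = −26347·1463621 + 160728·239921
So 239921·(160728) ≡ 1 (mod 1463621), giving 239921⁻¹ ≡ 160728.
x ≡ 239921⁻¹·334754 ≡ 160728·334754 ≡ 169331 (mod 1463621).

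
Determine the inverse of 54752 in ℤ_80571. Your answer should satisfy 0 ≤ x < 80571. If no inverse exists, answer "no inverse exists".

Run Euclid on (80571, 54752):
80571 = 1·54752 + 25819
54752 = 2·25819 + 3114
25819 = 8·3114 + 907
3114 = 3·907 + 393
907 = 2·393 + 121
393 = 3·121 + 30
121 = 4·30 + 1
30 = 30·1 + 0
gcd = 1, so the inverse exists. Back-substitute:
1 = 121 − 4·30
1 = −4·393 + 13·121
1 = 13·907 − 30·393
1 = −30·3114 + 103·907
1 = 103·25819 − 854·3114
1 = −854·54752 + 1811·25819
1 = 1811·80571 − 2665·54752
Thus 54752·(-2665) ≡ 1 (mod 80571); reducing, -2665 mod 80571 = 77906.

77906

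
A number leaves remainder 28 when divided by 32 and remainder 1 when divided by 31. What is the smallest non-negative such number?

156

Write x = 28 + 32·k. Then 32·k ≡ 1 − 28 ≡ 4 (mod 31).
Need 32⁻¹ mod 31. Extended Euclid on (31, 1):
31 = 31*1 + 0
32⁻¹ ≡ 1 (mod 31), so k ≡ 1·4 ≡ 4 (mod 31).
x = 28 + 32·4 = 156.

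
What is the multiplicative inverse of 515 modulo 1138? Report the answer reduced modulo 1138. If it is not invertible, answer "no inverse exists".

Extended Euclidean algorithm:
1138 = 2·515 + 108
515 = 4·108 + 83
108 = 1·83 + 25
83 = 3·25 + 8
25 = 3·8 + 1
8 = 8·1 + 0
gcd = 1, so the inverse exists. Back-substitute:
1 = 25 − 3·8
1 = −3·83 + 10·25
1 = 10·108 − 13·83
1 = −13·515 + 62·108
1 = 62·1138 − 137·515
So 515·(-137) ≡ 1 (mod 1138), and -137 ≡ 1001 (mod 1138).

1001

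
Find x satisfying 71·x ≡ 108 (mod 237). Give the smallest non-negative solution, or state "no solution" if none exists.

First find gcd(71, 237):
237 = 3×71 + 24
71 = 2×24 + 23
24 = 1×23 + 1
23 = 23×1 + 0
gcd = 1, so a unique solution mod 237 exists.
Back-substitute for the Bézout coefficients:
1 = 24 − 23
1 = −71 + 3·24
1 = 3·237 − 10·71
So 71·(-10) ≡ 1 (mod 237), giving 71⁻¹ ≡ 227.
x ≡ 71⁻¹·108 ≡ 227·108 ≡ 105 (mod 237).

105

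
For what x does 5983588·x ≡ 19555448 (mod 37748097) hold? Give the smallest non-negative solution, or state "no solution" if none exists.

5943164

First find gcd(5983588, 37748097):
37748097 = 6*5983588 + 1846569
5983588 = 3*1846569 + 443881
1846569 = 4*443881 + 71045
443881 = 6*71045 + 17611
71045 = 4*17611 + 601
17611 = 29*601 + 182
601 = 3*182 + 55
182 = 3*55 + 17
55 = 3*17 + 4
17 = 4*4 + 1
4 = 4*1 + 0
gcd = 1, so a unique solution mod 37748097 exists.
Back-substitute for the Bézout coefficients:
1 = 17 − 4·4
1 = −4·55 + 13·17
1 = 13·182 − 43·55
1 = −43·601 + 142·182
1 = 142·17611 − 4161·601
1 = −4161·71045 + 16786·17611
1 = 16786·443881 − 104877·71045
1 = −104877·1846569 + 436294·443881
1 = 436294·5983588 − 1413759·1846569
1 = −1413759·37748097 + 8918848·5983588
So 5983588·(8918848) ≡ 1 (mod 37748097), giving 5983588⁻¹ ≡ 8918848.
x ≡ 5983588⁻¹·19555448 ≡ 8918848·19555448 ≡ 5943164 (mod 37748097).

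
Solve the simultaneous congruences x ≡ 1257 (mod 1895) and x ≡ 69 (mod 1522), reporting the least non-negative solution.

Write x = 1257 + 1895·k. Then 1895·k ≡ 69 − 1257 ≡ 334 (mod 1522).
Need 1895⁻¹ mod 1522. Extended Euclid on (1522, 373):
1522 = 4·373 + 30
373 = 12·30 + 13
30 = 2·13 + 4
13 = 3·4 + 1
4 = 4·1 + 0
Back-substitute:
1 = 13 − 3·4
1 = −3·30 + 7·13
1 = 7·373 − 87·30
1 = −87·1522 + 355·373
1895⁻¹ ≡ 355 (mod 1522), so k ≡ 355·334 ≡ 1376 (mod 1522).
x = 1257 + 1895·1376 = 2608777.

2608777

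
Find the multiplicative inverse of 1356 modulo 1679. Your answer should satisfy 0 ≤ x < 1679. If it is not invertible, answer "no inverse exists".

551

gcd(1679, 1356) by repeated division:
1679 = 1*1356 + 323
1356 = 4*323 + 64
323 = 5*64 + 3
64 = 21*3 + 1
3 = 3*1 + 0
gcd = 1, so the inverse exists. Back-substitute:
1 = 64 − 21·3
1 = −21·323 + 106·64
1 = 106·1356 − 445·323
1 = −445·1679 + 551·1356
So 1356·551 ≡ 1 (mod 1679).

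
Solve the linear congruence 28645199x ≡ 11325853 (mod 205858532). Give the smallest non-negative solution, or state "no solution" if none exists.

First find gcd(28645199, 205858532):
205858532 = 7×28645199 + 5342139
28645199 = 5×5342139 + 1934504
5342139 = 2×1934504 + 1473131
1934504 = 1×1473131 + 461373
1473131 = 3×461373 + 89012
461373 = 5×89012 + 16313
89012 = 5×16313 + 7447
16313 = 2×7447 + 1419
7447 = 5×1419 + 352
1419 = 4×352 + 11
352 = 32×11 + 0
gcd = 11 and 11 | 11325853, so solutions exist. Divide through by 11: 2604109x ≡ 1029623 (mod 18714412).
Now find 2604109⁻¹ mod 18714412:
18714412 = 7*2604109 + 485649
2604109 = 5*485649 + 175864
485649 = 2*175864 + 133921
175864 = 1*133921 + 41943
133921 = 3*41943 + 8092
41943 = 5*8092 + 1483
8092 = 5*1483 + 677
1483 = 2*677 + 129
677 = 5*129 + 32
129 = 4*32 + 1
32 = 32*1 + 0
Back-substitute:
1 = 129 − 4·32
1 = −4·677 + 21·129
1 = 21·1483 − 46·677
1 = −46·8092 + 251·1483
1 = 251·41943 − 1301·8092
1 = −1301·133921 + 4154·41943
1 = 4154·175864 − 5455·133921
1 = −5455·485649 + 15064·175864
1 = 15064·2604109 − 80775·485649
1 = −80775·18714412 + 580489·2604109
So 2604109⁻¹ ≡ 580489 (mod 18714412).
Then x ≡ 580489·1029623 ≡ 2649603 (mod 18714412); the smallest non-negative solution is x = 2649603.

2649603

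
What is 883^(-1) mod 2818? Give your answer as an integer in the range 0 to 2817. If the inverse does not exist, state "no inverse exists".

2151

Run Euclid on (2818, 883):
2818 = 3*883 + 169
883 = 5*169 + 38
169 = 4*38 + 17
38 = 2*17 + 4
17 = 4*4 + 1
4 = 4*1 + 0
gcd = 1, so the inverse exists. Back-substitute:
1 = 17 − 4·4
1 = −4·38 + 9·17
1 = 9·169 − 40·38
1 = −40·883 + 209·169
1 = 209·2818 − 667·883
Hence 883⁻¹ ≡ -667 ≡ 2151 (mod 2818).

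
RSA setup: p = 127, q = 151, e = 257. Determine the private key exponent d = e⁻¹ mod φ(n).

11693

φ(n) = (p−1)(q−1) = 126·150 = 18900.
Need d with 257·d ≡ 1 (mod 18900). Apply the extended Euclidean algorithm:
18900 = 73*257 + 139
257 = 1*139 + 118
139 = 1*118 + 21
118 = 5*21 + 13
21 = 1*13 + 8
13 = 1*8 + 5
8 = 1*5 + 3
5 = 1*3 + 2
3 = 1*2 + 1
2 = 2*1 + 0
Back-substitute:
1 = 3 − 2
1 = −5 + 2·3
1 = 2·8 − 3·5
1 = −3·13 + 5·8
1 = 5·21 − 8·13
1 = −8·118 + 45·21
1 = 45·139 − 53·118
1 = −53·257 + 98·139
1 = 98·18900 − 7207·257
So 257·(-7207) ≡ 1 (mod 18900), hence d ≡ -7207 ≡ 11693 (mod 18900).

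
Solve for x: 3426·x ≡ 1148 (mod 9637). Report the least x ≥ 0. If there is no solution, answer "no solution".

9041

First find gcd(3426, 9637):
9637 = 2×3426 + 2785
3426 = 1×2785 + 641
2785 = 4×641 + 221
641 = 2×221 + 199
221 = 1×199 + 22
199 = 9×22 + 1
22 = 22×1 + 0
gcd = 1, so a unique solution mod 9637 exists.
Back-substitute for the Bézout coefficients:
1 = 199 − 9·22
1 = −9·221 + 10·199
1 = 10·641 − 29·221
1 = −29·2785 + 126·641
1 = 126·3426 − 155·2785
1 = −155·9637 + 436·3426
So 3426·(436) ≡ 1 (mod 9637), giving 3426⁻¹ ≡ 436.
x ≡ 3426⁻¹·1148 ≡ 436·1148 ≡ 9041 (mod 9637).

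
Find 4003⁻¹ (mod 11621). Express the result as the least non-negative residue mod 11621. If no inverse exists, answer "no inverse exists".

Extended Euclidean algorithm:
11621 = 2*4003 + 3615
4003 = 1*3615 + 388
3615 = 9*388 + 123
388 = 3*123 + 19
123 = 6*19 + 9
19 = 2*9 + 1
9 = 9*1 + 0
Since gcd(4003, 11621) = 1, back-substitute to write 1 as a combination:
1 = 19 − 2·9
1 = −2·123 + 13·19
1 = 13·388 − 41·123
1 = −41·3615 + 382·388
1 = 382·4003 − 423·3615
1 = −423·11621 + 1228·4003
So 4003·1228 ≡ 1 (mod 11621).

1228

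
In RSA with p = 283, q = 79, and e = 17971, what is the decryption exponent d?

1399

φ(n) = (p−1)(q−1) = 282·78 = 21996.
Need d with 17971·d ≡ 1 (mod 21996). Apply the extended Euclidean algorithm:
21996 = 1·17971 + 4025
17971 = 4·4025 + 1871
4025 = 2·1871 + 283
1871 = 6·283 + 173
283 = 1·173 + 110
173 = 1·110 + 63
110 = 1·63 + 47
63 = 1·47 + 16
47 = 2·16 + 15
16 = 1·15 + 1
15 = 15·1 + 0
Back-substitute:
1 = 16 − 15
1 = −47 + 3·16
1 = 3·63 − 4·47
1 = −4·110 + 7·63
1 = 7·173 − 11·110
1 = −11·283 + 18·173
1 = 18·1871 − 119·283
1 = −119·4025 + 256·1871
1 = 256·17971 − 1143·4025
1 = −1143·21996 + 1399·17971
So 17971·1399 ≡ 1 (mod 21996), hence d = 1399.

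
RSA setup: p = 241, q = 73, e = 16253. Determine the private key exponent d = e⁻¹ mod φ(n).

9557

φ(n) = (p−1)(q−1) = 240·72 = 17280.
Need d with 16253·d ≡ 1 (mod 17280). Apply the extended Euclidean algorithm:
17280 = 1×16253 + 1027
16253 = 15×1027 + 848
1027 = 1×848 + 179
848 = 4×179 + 132
179 = 1×132 + 47
132 = 2×47 + 38
47 = 1×38 + 9
38 = 4×9 + 2
9 = 4×2 + 1
2 = 2×1 + 0
Back-substitute:
1 = 9 − 4·2
1 = −4·38 + 17·9
1 = 17·47 − 21·38
1 = −21·132 + 59·47
1 = 59·179 − 80·132
1 = −80·848 + 379·179
1 = 379·1027 − 459·848
1 = −459·16253 + 7264·1027
1 = 7264·17280 − 7723·16253
So 16253·(-7723) ≡ 1 (mod 17280), hence d ≡ -7723 ≡ 9557 (mod 17280).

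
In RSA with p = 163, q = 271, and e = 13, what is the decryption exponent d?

φ(n) = (p−1)(q−1) = 162·270 = 43740.
Need d with 13·d ≡ 1 (mod 43740). Apply the extended Euclidean algorithm:
43740 = 3364·13 + 8
13 = 1·8 + 5
8 = 1·5 + 3
5 = 1·3 + 2
3 = 1·2 + 1
2 = 2·1 + 0
Back-substitute:
1 = 3 − 2
1 = −5 + 2·3
1 = 2·8 − 3·5
1 = −3·13 + 5·8
1 = 5·43740 − 16823·13
So 13·(-16823) ≡ 1 (mod 43740), hence d ≡ -16823 ≡ 26917 (mod 43740).

26917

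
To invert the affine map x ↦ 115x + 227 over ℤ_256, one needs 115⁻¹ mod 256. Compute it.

187

Extended Euclidean algorithm:
256 = 2·115 + 26
115 = 4·26 + 11
26 = 2·11 + 4
11 = 2·4 + 3
4 = 1·3 + 1
3 = 3·1 + 0
The gcd is 1. Working backward:
1 = 4 − 3
1 = −11 + 3·4
1 = 3·26 − 7·11
1 = −7·115 + 31·26
1 = 31·256 − 69·115
So 115·(-69) ≡ 1 (mod 256), and -69 ≡ 187 (mod 256).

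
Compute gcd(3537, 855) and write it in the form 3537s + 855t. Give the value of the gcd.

Apply Euclid's algorithm to 3537 and 855:
3537 = 4*855 + 117
855 = 7*117 + 36
117 = 3*36 + 9
36 = 4*9 + 0
gcd(3537, 855) = 9.
Back-substituting:
9 = 117 − 3·36
9 = −3·855 + 22·117
9 = 22·3537 − 91·855
So 9 = (22)·3537 + (-91)·855.

9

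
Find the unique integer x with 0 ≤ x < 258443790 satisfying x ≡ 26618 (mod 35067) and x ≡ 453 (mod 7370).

57361163

Write x = 26618 + 35067·k. Then 35067·k ≡ 453 − 26618 ≡ 3315 (mod 7370).
Need 35067⁻¹ mod 7370. Extended Euclid on (7370, 5587):
7370 = 1×5587 + 1783
5587 = 3×1783 + 238
1783 = 7×238 + 117
238 = 2×117 + 4
117 = 29×4 + 1
4 = 4×1 + 0
Back-substitute:
1 = 117 − 29·4
1 = −29·238 + 59·117
1 = 59·1783 − 442·238
1 = −442·5587 + 1385·1783
1 = 1385·7370 − 1827·5587
35067⁻¹ ≡ 5543 (mod 7370), so k ≡ 5543·3315 ≡ 1635 (mod 7370).
x = 26618 + 35067·1635 = 57361163.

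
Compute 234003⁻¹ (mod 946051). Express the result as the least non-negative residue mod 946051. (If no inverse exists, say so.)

gcd(946051, 234003) by repeated division:
946051 = 4*234003 + 10039
234003 = 23*10039 + 3106
10039 = 3*3106 + 721
3106 = 4*721 + 222
721 = 3*222 + 55
222 = 4*55 + 2
55 = 27*2 + 1
2 = 2*1 + 0
The gcd is 1. Working backward:
1 = 55 − 27·2
1 = −27·222 + 109·55
1 = 109·721 − 354·222
1 = −354·3106 + 1525·721
1 = 1525·10039 − 4929·3106
1 = −4929·234003 + 114892·10039
1 = 114892·946051 − 464497·234003
So 234003·(-464497) ≡ 1 (mod 946051), and -464497 ≡ 481554 (mod 946051).

481554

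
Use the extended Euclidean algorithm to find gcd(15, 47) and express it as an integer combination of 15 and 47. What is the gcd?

1

Euclidean algorithm:
47 = 3×15 + 2
15 = 7×2 + 1
2 = 2×1 + 0
gcd(15, 47) = 1.
Express as a combination:
1 = 15 − 7·2
1 = −7·47 + 22·15
So 1 = (-7)·47 + (22)·15.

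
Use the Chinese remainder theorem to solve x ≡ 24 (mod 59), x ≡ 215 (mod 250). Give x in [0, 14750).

Write x = 24 + 59·k. Then 59·k ≡ 215 − 24 ≡ 191 (mod 250).
Need 59⁻¹ mod 250. Extended Euclid on (250, 59):
250 = 4*59 + 14
59 = 4*14 + 3
14 = 4*3 + 2
3 = 1*2 + 1
2 = 2*1 + 0
Back-substitute:
1 = 3 − 2
1 = −14 + 5·3
1 = 5·59 − 21·14
1 = −21·250 + 89·59
59⁻¹ ≡ 89 (mod 250), so k ≡ 89·191 ≡ 249 (mod 250).
x = 24 + 59·249 = 14715.

14715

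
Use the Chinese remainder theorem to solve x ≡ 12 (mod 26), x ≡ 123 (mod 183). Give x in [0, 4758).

Write x = 12 + 26·k. Then 26·k ≡ 123 − 12 ≡ 111 (mod 183).
Need 26⁻¹ mod 183. Extended Euclid on (183, 26):
183 = 7·26 + 1
26 = 26·1 + 0
Back-substitute:
1 = 183 − 7·26
26⁻¹ ≡ 176 (mod 183), so k ≡ 176·111 ≡ 138 (mod 183).
x = 12 + 26·138 = 3600.

3600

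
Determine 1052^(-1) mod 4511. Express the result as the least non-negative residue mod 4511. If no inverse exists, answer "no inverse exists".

1325

Apply the Euclidean algorithm to 4511 and 1052:
4511 = 4×1052 + 303
1052 = 3×303 + 143
303 = 2×143 + 17
143 = 8×17 + 7
17 = 2×7 + 3
7 = 2×3 + 1
3 = 3×1 + 0
The gcd is 1. Working backward:
1 = 7 − 2·3
1 = −2·17 + 5·7
1 = 5·143 − 42·17
1 = −42·303 + 89·143
1 = 89·1052 − 309·303
1 = −309·4511 + 1325·1052
So 1052·1325 ≡ 1 (mod 4511).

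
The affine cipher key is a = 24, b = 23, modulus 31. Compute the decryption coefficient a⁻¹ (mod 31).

22

gcd(31, 24) by repeated division:
31 = 1*24 + 7
24 = 3*7 + 3
7 = 2*3 + 1
3 = 3*1 + 0
gcd = 1, so the inverse exists. Back-substitute:
1 = 7 − 2·3
1 = −2·24 + 7·7
1 = 7·31 − 9·24
Hence 24⁻¹ ≡ -9 ≡ 22 (mod 31).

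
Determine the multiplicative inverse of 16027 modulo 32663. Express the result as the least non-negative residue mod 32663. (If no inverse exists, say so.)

7616

Apply the Euclidean algorithm to 32663 and 16027:
32663 = 2·16027 + 609
16027 = 26·609 + 193
609 = 3·193 + 30
193 = 6·30 + 13
30 = 2·13 + 4
13 = 3·4 + 1
4 = 4·1 + 0
The gcd is 1. Working backward:
1 = 13 − 3·4
1 = −3·30 + 7·13
1 = 7·193 − 45·30
1 = −45·609 + 142·193
1 = 142·16027 − 3737·609
1 = −3737·32663 + 7616·16027
So 16027·7616 ≡ 1 (mod 32663).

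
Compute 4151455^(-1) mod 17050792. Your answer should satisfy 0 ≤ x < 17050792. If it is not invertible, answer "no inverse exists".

no inverse exists

Compute gcd(4151455, 17050792):
17050792 = 4·4151455 + 444972
4151455 = 9·444972 + 146707
444972 = 3·146707 + 4851
146707 = 30·4851 + 1177
4851 = 4·1177 + 143
1177 = 8·143 + 33
143 = 4·33 + 11
33 = 3·11 + 0
gcd(4151455, 17050792) = 11 ≠ 1, so 4151455 has no multiplicative inverse modulo 17050792.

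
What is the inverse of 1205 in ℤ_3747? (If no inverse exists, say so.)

Run Euclid on (3747, 1205):
3747 = 3*1205 + 132
1205 = 9*132 + 17
132 = 7*17 + 13
17 = 1*13 + 4
13 = 3*4 + 1
4 = 4*1 + 0
Since gcd(1205, 3747) = 1, back-substitute to write 1 as a combination:
1 = 13 − 3·4
1 = −3·17 + 4·13
1 = 4·132 − 31·17
1 = −31·1205 + 283·132
1 = 283·3747 − 880·1205
Hence 1205⁻¹ ≡ -880 ≡ 2867 (mod 3747).

2867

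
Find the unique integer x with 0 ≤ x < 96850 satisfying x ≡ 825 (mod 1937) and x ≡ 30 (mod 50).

Write x = 825 + 1937·k. Then 1937·k ≡ 30 − 825 ≡ 5 (mod 50).
Need 1937⁻¹ mod 50. Extended Euclid on (50, 37):
50 = 1*37 + 13
37 = 2*13 + 11
13 = 1*11 + 2
11 = 5*2 + 1
2 = 2*1 + 0
Back-substitute:
1 = 11 − 5·2
1 = −5·13 + 6·11
1 = 6·37 − 17·13
1 = −17·50 + 23·37
1937⁻¹ ≡ 23 (mod 50), so k ≡ 23·5 ≡ 15 (mod 50).
x = 825 + 1937·15 = 29880.

29880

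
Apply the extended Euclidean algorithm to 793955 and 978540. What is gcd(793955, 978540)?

Repeated division:
978540 = 1·793955 + 184585
793955 = 4·184585 + 55615
184585 = 3·55615 + 17740
55615 = 3·17740 + 2395
17740 = 7·2395 + 975
2395 = 2·975 + 445
975 = 2·445 + 85
445 = 5·85 + 20
85 = 4·20 + 5
20 = 4·5 + 0
gcd(793955, 978540) = 5.
Express as a combination:
5 = 85 − 4·20
5 = −4·445 + 21·85
5 = 21·975 − 46·445
5 = −46·2395 + 113·975
5 = 113·17740 − 837·2395
5 = −837·55615 + 2624·17740
5 = 2624·184585 − 8709·55615
5 = −8709·793955 + 37460·184585
5 = 37460·978540 − 46169·793955
So 5 = (37460)·978540 + (-46169)·793955.

5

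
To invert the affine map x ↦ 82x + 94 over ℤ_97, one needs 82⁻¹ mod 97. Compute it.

Extended Euclidean algorithm:
97 = 1·82 + 15
82 = 5·15 + 7
15 = 2·7 + 1
7 = 7·1 + 0
Since gcd(82, 97) = 1, back-substitute to write 1 as a combination:
1 = 15 − 2·7
1 = −2·82 + 11·15
1 = 11·97 − 13·82
So 82·(-13) ≡ 1 (mod 97), and -13 ≡ 84 (mod 97).

84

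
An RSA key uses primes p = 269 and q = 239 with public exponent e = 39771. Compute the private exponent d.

φ(n) = (p−1)(q−1) = 268·238 = 63784.
Need d with 39771·d ≡ 1 (mod 63784). Apply the extended Euclidean algorithm:
63784 = 1·39771 + 24013
39771 = 1·24013 + 15758
24013 = 1·15758 + 8255
15758 = 1·8255 + 7503
8255 = 1·7503 + 752
7503 = 9·752 + 735
752 = 1·735 + 17
735 = 43·17 + 4
17 = 4·4 + 1
4 = 4·1 + 0
Back-substitute:
1 = 17 − 4·4
1 = −4·735 + 173·17
1 = 173·752 − 177·735
1 = −177·7503 + 1766·752
1 = 1766·8255 − 1943·7503
1 = −1943·15758 + 3709·8255
1 = 3709·24013 − 5652·15758
1 = −5652·39771 + 9361·24013
1 = 9361·63784 − 15013·39771
So 39771·(-15013) ≡ 1 (mod 63784), hence d ≡ -15013 ≡ 48771 (mod 63784).

48771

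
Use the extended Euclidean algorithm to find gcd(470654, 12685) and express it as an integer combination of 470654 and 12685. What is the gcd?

Repeated division:
470654 = 37*12685 + 1309
12685 = 9*1309 + 904
1309 = 1*904 + 405
904 = 2*405 + 94
405 = 4*94 + 29
94 = 3*29 + 7
29 = 4*7 + 1
7 = 7*1 + 0
gcd(470654, 12685) = 1.
Back-substituting:
1 = 29 − 4·7
1 = −4·94 + 13·29
1 = 13·405 − 56·94
1 = −56·904 + 125·405
1 = 125·1309 − 181·904
1 = −181·12685 + 1754·1309
1 = 1754·470654 − 65079·12685
So 1 = (1754)·470654 + (-65079)·12685.

1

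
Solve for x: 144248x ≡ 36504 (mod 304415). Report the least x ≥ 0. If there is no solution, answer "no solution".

First find gcd(144248, 304415):
304415 = 2×144248 + 15919
144248 = 9×15919 + 977
15919 = 16×977 + 287
977 = 3×287 + 116
287 = 2×116 + 55
116 = 2×55 + 6
55 = 9×6 + 1
6 = 6×1 + 0
gcd = 1, so a unique solution mod 304415 exists.
Back-substitute for the Bézout coefficients:
1 = 55 − 9·6
1 = −9·116 + 19·55
1 = 19·287 − 47·116
1 = −47·977 + 160·287
1 = 160·15919 − 2607·977
1 = −2607·144248 + 23623·15919
1 = 23623·304415 − 49853·144248
So 144248·(-49853) ≡ 1 (mod 304415), giving 144248⁻¹ ≡ 254562.
x ≡ 144248⁻¹·36504 ≡ 254562·36504 ≡ 263373 (mod 304415).

263373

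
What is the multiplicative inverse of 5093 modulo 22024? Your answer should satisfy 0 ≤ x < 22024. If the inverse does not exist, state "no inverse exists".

2733

Extended Euclidean algorithm:
22024 = 4·5093 + 1652
5093 = 3·1652 + 137
1652 = 12·137 + 8
137 = 17·8 + 1
8 = 8·1 + 0
gcd = 1, so the inverse exists. Back-substitute:
1 = 137 − 17·8
1 = −17·1652 + 205·137
1 = 205·5093 − 632·1652
1 = −632·22024 + 2733·5093
So 5093·2733 ≡ 1 (mod 22024).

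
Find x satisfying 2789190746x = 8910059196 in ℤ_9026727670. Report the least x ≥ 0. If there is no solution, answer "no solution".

1442014196

First find gcd(2789190746, 9026727670):
9026727670 = 3×2789190746 + 659155432
2789190746 = 4×659155432 + 152569018
659155432 = 4×152569018 + 48879360
152569018 = 3×48879360 + 5930938
48879360 = 8×5930938 + 1431856
5930938 = 4×1431856 + 203514
1431856 = 7×203514 + 7258
203514 = 28×7258 + 290
7258 = 25×290 + 8
290 = 36×8 + 2
8 = 4×2 + 0
gcd = 2 and 2 | 8910059196, so solutions exist. Divide through by 2: 1394595373x ≡ 4455029598 (mod 4513363835).
Now find 1394595373⁻¹ mod 4513363835:
4513363835 = 3×1394595373 + 329577716
1394595373 = 4×329577716 + 76284509
329577716 = 4×76284509 + 24439680
76284509 = 3×24439680 + 2965469
24439680 = 8×2965469 + 715928
2965469 = 4×715928 + 101757
715928 = 7×101757 + 3629
101757 = 28×3629 + 145
3629 = 25×145 + 4
145 = 36×4 + 1
4 = 4×1 + 0
Back-substitute:
1 = 145 − 36·4
1 = −36·3629 + 901·145
1 = 901·101757 − 25264·3629
1 = −25264·715928 + 177749·101757
1 = 177749·2965469 − 736260·715928
1 = −736260·24439680 + 6067829·2965469
1 = 6067829·76284509 − 18939747·24439680
1 = −18939747·329577716 + 81826817·76284509
1 = 81826817·1394595373 − 346247015·329577716
1 = −346247015·4513363835 + 1120567862·1394595373
So 1394595373⁻¹ ≡ 1120567862 (mod 4513363835).
Then x ≡ 1120567862·4455029598 ≡ 1442014196 (mod 4513363835); the smallest non-negative solution is x = 1442014196.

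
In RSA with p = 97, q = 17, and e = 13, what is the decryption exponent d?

φ(n) = (p−1)(q−1) = 96·16 = 1536.
Need d with 13·d ≡ 1 (mod 1536). Apply the extended Euclidean algorithm:
1536 = 118×13 + 2
13 = 6×2 + 1
2 = 2×1 + 0
Back-substitute:
1 = 13 − 6·2
1 = −6·1536 + 709·13
So 13·709 ≡ 1 (mod 1536), hence d = 709.

709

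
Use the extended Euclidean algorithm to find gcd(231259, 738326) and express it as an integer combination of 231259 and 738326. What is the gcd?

Apply Euclid's algorithm to 738326 and 231259:
738326 = 3×231259 + 44549
231259 = 5×44549 + 8514
44549 = 5×8514 + 1979
8514 = 4×1979 + 598
1979 = 3×598 + 185
598 = 3×185 + 43
185 = 4×43 + 13
43 = 3×13 + 4
13 = 3×4 + 1
4 = 4×1 + 0
gcd(231259, 738326) = 1.
Working backward:
1 = 13 − 3·4
1 = −3·43 + 10·13
1 = 10·185 − 43·43
1 = −43·598 + 139·185
1 = 139·1979 − 460·598
1 = −460·8514 + 1979·1979
1 = 1979·44549 − 10355·8514
1 = −10355·231259 + 53754·44549
1 = 53754·738326 − 171617·231259
So 1 = (53754)·738326 + (-171617)·231259.

1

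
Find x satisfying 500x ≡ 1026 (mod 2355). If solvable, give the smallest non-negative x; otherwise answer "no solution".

gcd(500, 2355):
2355 = 4·500 + 355
500 = 1·355 + 145
355 = 2·145 + 65
145 = 2·65 + 15
65 = 4·15 + 5
15 = 3·5 + 0
gcd = 5, but 5 ∤ 1026, so the congruence has no solution.

no solution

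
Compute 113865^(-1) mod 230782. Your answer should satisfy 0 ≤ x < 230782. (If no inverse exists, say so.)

Run Euclid on (230782, 113865):
230782 = 2·113865 + 3052
113865 = 37·3052 + 941
3052 = 3·941 + 229
941 = 4·229 + 25
229 = 9·25 + 4
25 = 6·4 + 1
4 = 4·1 + 0
The gcd is 1. Working backward:
1 = 25 − 6·4
1 = −6·229 + 55·25
1 = 55·941 − 226·229
1 = −226·3052 + 733·941
1 = 733·113865 − 27347·3052
1 = −27347·230782 + 55427·113865
So 113865·55427 ≡ 1 (mod 230782).

55427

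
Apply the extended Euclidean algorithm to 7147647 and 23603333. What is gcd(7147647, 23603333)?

13

Apply Euclid's algorithm to 23603333 and 7147647:
23603333 = 3·7147647 + 2160392
7147647 = 3·2160392 + 666471
2160392 = 3·666471 + 160979
666471 = 4·160979 + 22555
160979 = 7·22555 + 3094
22555 = 7·3094 + 897
3094 = 3·897 + 403
897 = 2·403 + 91
403 = 4·91 + 39
91 = 2·39 + 13
39 = 3·13 + 0
gcd(7147647, 23603333) = 13.
Working backward:
13 = 91 − 2·39
13 = −2·403 + 9·91
13 = 9·897 − 20·403
13 = −20·3094 + 69·897
13 = 69·22555 − 503·3094
13 = −503·160979 + 3590·22555
13 = 3590·666471 − 14863·160979
13 = −14863·2160392 + 48179·666471
13 = 48179·7147647 − 159400·2160392
13 = −159400·23603333 + 526379·7147647
So 13 = (-159400)·23603333 + (526379)·7147647.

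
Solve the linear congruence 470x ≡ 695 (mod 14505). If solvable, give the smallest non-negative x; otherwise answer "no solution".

First find gcd(470, 14505):
14505 = 30·470 + 405
470 = 1·405 + 65
405 = 6·65 + 15
65 = 4·15 + 5
15 = 3·5 + 0
gcd = 5 and 5 | 695, so solutions exist. Divide through by 5: 94x ≡ 139 (mod 2901).
Now find 94⁻¹ mod 2901:
2901 = 30·94 + 81
94 = 1·81 + 13
81 = 6·13 + 3
13 = 4·3 + 1
3 = 3·1 + 0
Back-substitute:
1 = 13 − 4·3
1 = −4·81 + 25·13
1 = 25·94 − 29·81
1 = −29·2901 + 895·94
So 94⁻¹ ≡ 895 (mod 2901).
Then x ≡ 895·139 ≡ 2563 (mod 2901); the smallest non-negative solution is x = 2563.

2563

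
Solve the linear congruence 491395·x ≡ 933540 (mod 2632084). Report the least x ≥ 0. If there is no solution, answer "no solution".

337452

First find gcd(491395, 2632084):
2632084 = 5×491395 + 175109
491395 = 2×175109 + 141177
175109 = 1×141177 + 33932
141177 = 4×33932 + 5449
33932 = 6×5449 + 1238
5449 = 4×1238 + 497
1238 = 2×497 + 244
497 = 2×244 + 9
244 = 27×9 + 1
9 = 9×1 + 0
gcd = 1, so a unique solution mod 2632084 exists.
Back-substitute for the Bézout coefficients:
1 = 244 − 27·9
1 = −27·497 + 55·244
1 = 55·1238 − 137·497
1 = −137·5449 + 603·1238
1 = 603·33932 − 3755·5449
1 = −3755·141177 + 15623·33932
1 = 15623·175109 − 19378·141177
1 = −19378·491395 + 54379·175109
1 = 54379·2632084 − 291273·491395
So 491395·(-291273) ≡ 1 (mod 2632084), giving 491395⁻¹ ≡ 2340811.
x ≡ 491395⁻¹·933540 ≡ 2340811·933540 ≡ 337452 (mod 2632084).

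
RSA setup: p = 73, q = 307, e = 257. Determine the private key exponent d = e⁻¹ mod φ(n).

φ(n) = (p−1)(q−1) = 72·306 = 22032.
Need d with 257·d ≡ 1 (mod 22032). Apply the extended Euclidean algorithm:
22032 = 85×257 + 187
257 = 1×187 + 70
187 = 2×70 + 47
70 = 1×47 + 23
47 = 2×23 + 1
23 = 23×1 + 0
Back-substitute:
1 = 47 − 2·23
1 = −2·70 + 3·47
1 = 3·187 − 8·70
1 = −8·257 + 11·187
1 = 11·22032 − 943·257
So 257·(-943) ≡ 1 (mod 22032), hence d ≡ -943 ≡ 21089 (mod 22032).

21089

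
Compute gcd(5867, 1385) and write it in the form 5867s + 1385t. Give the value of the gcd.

Euclidean algorithm:
5867 = 4*1385 + 327
1385 = 4*327 + 77
327 = 4*77 + 19
77 = 4*19 + 1
19 = 19*1 + 0
gcd(5867, 1385) = 1.
Working backward:
1 = 77 − 4·19
1 = −4·327 + 17·77
1 = 17·1385 − 72·327
1 = −72·5867 + 305·1385
So 1 = (-72)·5867 + (305)·1385.

1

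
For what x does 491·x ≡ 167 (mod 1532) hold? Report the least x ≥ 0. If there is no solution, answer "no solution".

First find gcd(491, 1532):
1532 = 3×491 + 59
491 = 8×59 + 19
59 = 3×19 + 2
19 = 9×2 + 1
2 = 2×1 + 0
gcd = 1, so a unique solution mod 1532 exists.
Back-substitute for the Bézout coefficients:
1 = 19 − 9·2
1 = −9·59 + 28·19
1 = 28·491 − 233·59
1 = −233·1532 + 727·491
So 491·(727) ≡ 1 (mod 1532), giving 491⁻¹ ≡ 727.
x ≡ 491⁻¹·167 ≡ 727·167 ≡ 381 (mod 1532).

381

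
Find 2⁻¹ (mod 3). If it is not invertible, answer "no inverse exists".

2

Run Euclid on (3, 2):
3 = 1*2 + 1
2 = 2*1 + 0
Since gcd(2, 3) = 1, back-substitute to write 1 as a combination:
1 = 3 − 2
Hence 2⁻¹ ≡ -1 ≡ 2 (mod 3).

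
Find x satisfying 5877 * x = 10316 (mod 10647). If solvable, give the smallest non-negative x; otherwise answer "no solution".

gcd(5877, 10647):
10647 = 1×5877 + 4770
5877 = 1×4770 + 1107
4770 = 4×1107 + 342
1107 = 3×342 + 81
342 = 4×81 + 18
81 = 4×18 + 9
18 = 2×9 + 0
gcd = 9, but 9 ∤ 10316, so the congruence has no solution.

no solution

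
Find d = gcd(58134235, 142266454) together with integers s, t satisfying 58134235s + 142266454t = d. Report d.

Apply Euclid's algorithm to 142266454 and 58134235:
142266454 = 2*58134235 + 25997984
58134235 = 2*25997984 + 6138267
25997984 = 4*6138267 + 1444916
6138267 = 4*1444916 + 358603
1444916 = 4*358603 + 10504
358603 = 34*10504 + 1467
10504 = 7*1467 + 235
1467 = 6*235 + 57
235 = 4*57 + 7
57 = 8*7 + 1
7 = 7*1 + 0
gcd(58134235, 142266454) = 1.
Back-substituting:
1 = 57 − 8·7
1 = −8·235 + 33·57
1 = 33·1467 − 206·235
1 = −206·10504 + 1475·1467
1 = 1475·358603 − 50356·10504
1 = −50356·1444916 + 202899·358603
1 = 202899·6138267 − 861952·1444916
1 = −861952·25997984 + 3650707·6138267
1 = 3650707·58134235 − 8163366·25997984
1 = −8163366·142266454 + 19977439·58134235
So 1 = (-8163366)·142266454 + (19977439)·58134235.

1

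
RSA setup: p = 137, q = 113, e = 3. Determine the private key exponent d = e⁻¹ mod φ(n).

10155

φ(n) = (p−1)(q−1) = 136·112 = 15232.
Need d with 3·d ≡ 1 (mod 15232). Apply the extended Euclidean algorithm:
15232 = 5077×3 + 1
3 = 3×1 + 0
Back-substitute:
1 = 15232 − 5077·3
So 3·(-5077) ≡ 1 (mod 15232), hence d ≡ -5077 ≡ 10155 (mod 15232).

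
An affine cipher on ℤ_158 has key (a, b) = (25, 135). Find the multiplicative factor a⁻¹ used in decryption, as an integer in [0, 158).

19

gcd(158, 25) by repeated division:
158 = 6*25 + 8
25 = 3*8 + 1
8 = 8*1 + 0
Since gcd(25, 158) = 1, back-substitute to write 1 as a combination:
1 = 25 − 3·8
1 = −3·158 + 19·25
So 25·19 ≡ 1 (mod 158).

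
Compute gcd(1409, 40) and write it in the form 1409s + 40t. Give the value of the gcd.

1

Apply Euclid's algorithm to 1409 and 40:
1409 = 35×40 + 9
40 = 4×9 + 4
9 = 2×4 + 1
4 = 4×1 + 0
gcd(1409, 40) = 1.
Express as a combination:
1 = 9 − 2·4
1 = −2·40 + 9·9
1 = 9·1409 − 317·40
So 1 = (9)·1409 + (-317)·40.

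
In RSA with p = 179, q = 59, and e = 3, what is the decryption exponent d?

6883

φ(n) = (p−1)(q−1) = 178·58 = 10324.
Need d with 3·d ≡ 1 (mod 10324). Apply the extended Euclidean algorithm:
10324 = 3441*3 + 1
3 = 3*1 + 0
Back-substitute:
1 = 10324 − 3441·3
So 3·(-3441) ≡ 1 (mod 10324), hence d ≡ -3441 ≡ 6883 (mod 10324).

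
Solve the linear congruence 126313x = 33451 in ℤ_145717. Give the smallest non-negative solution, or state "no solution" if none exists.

952

First find gcd(126313, 145717):
145717 = 1×126313 + 19404
126313 = 6×19404 + 9889
19404 = 1×9889 + 9515
9889 = 1×9515 + 374
9515 = 25×374 + 165
374 = 2×165 + 44
165 = 3×44 + 33
44 = 1×33 + 11
33 = 3×11 + 0
gcd = 11 and 11 | 33451, so solutions exist. Divide through by 11: 11483x ≡ 3041 (mod 13247).
Now find 11483⁻¹ mod 13247:
13247 = 1*11483 + 1764
11483 = 6*1764 + 899
1764 = 1*899 + 865
899 = 1*865 + 34
865 = 25*34 + 15
34 = 2*15 + 4
15 = 3*4 + 3
4 = 1*3 + 1
3 = 3*1 + 0
Back-substitute:
1 = 4 − 3
1 = −15 + 4·4
1 = 4·34 − 9·15
1 = −9·865 + 229·34
1 = 229·899 − 238·865
1 = −238·1764 + 467·899
1 = 467·11483 − 3040·1764
1 = −3040·13247 + 3507·11483
So 11483⁻¹ ≡ 3507 (mod 13247).
Then x ≡ 3507·3041 ≡ 952 (mod 13247); the smallest non-negative solution is x = 952.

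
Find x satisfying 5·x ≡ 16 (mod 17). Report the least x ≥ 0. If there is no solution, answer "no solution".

First find gcd(5, 17):
17 = 3×5 + 2
5 = 2×2 + 1
2 = 2×1 + 0
gcd = 1, so a unique solution mod 17 exists.
Back-substitute for the Bézout coefficients:
1 = 5 − 2·2
1 = −2·17 + 7·5
So 5·(7) ≡ 1 (mod 17), giving 5⁻¹ ≡ 7.
x ≡ 5⁻¹·16 ≡ 7·16 ≡ 10 (mod 17).

10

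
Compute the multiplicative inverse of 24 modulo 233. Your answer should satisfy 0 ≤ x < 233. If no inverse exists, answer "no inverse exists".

Run Euclid on (233, 24):
233 = 9×24 + 17
24 = 1×17 + 7
17 = 2×7 + 3
7 = 2×3 + 1
3 = 3×1 + 0
Since gcd(24, 233) = 1, back-substitute to write 1 as a combination:
1 = 7 − 2·3
1 = −2·17 + 5·7
1 = 5·24 − 7·17
1 = −7·233 + 68·24
So 24·68 ≡ 1 (mod 233).

68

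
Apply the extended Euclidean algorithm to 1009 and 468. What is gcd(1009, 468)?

1

Apply Euclid's algorithm to 1009 and 468:
1009 = 2×468 + 73
468 = 6×73 + 30
73 = 2×30 + 13
30 = 2×13 + 4
13 = 3×4 + 1
4 = 4×1 + 0
gcd(1009, 468) = 1.
Back-substituting:
1 = 13 − 3·4
1 = −3·30 + 7·13
1 = 7·73 − 17·30
1 = −17·468 + 109·73
1 = 109·1009 − 235·468
So 1 = (109)·1009 + (-235)·468.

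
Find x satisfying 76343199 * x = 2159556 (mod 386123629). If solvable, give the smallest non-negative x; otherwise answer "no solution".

161559900

First find gcd(76343199, 386123629):
386123629 = 5×76343199 + 4407634
76343199 = 17×4407634 + 1413421
4407634 = 3×1413421 + 167371
1413421 = 8×167371 + 74453
167371 = 2×74453 + 18465
74453 = 4×18465 + 593
18465 = 31×593 + 82
593 = 7×82 + 19
82 = 4×19 + 6
19 = 3×6 + 1
6 = 6×1 + 0
gcd = 1, so a unique solution mod 386123629 exists.
Back-substitute for the Bézout coefficients:
1 = 19 − 3·6
1 = −3·82 + 13·19
1 = 13·593 − 94·82
1 = −94·18465 + 2927·593
1 = 2927·74453 − 11802·18465
1 = −11802·167371 + 26531·74453
1 = 26531·1413421 − 224050·167371
1 = −224050·4407634 + 698681·1413421
1 = 698681·76343199 − 12101627·4407634
1 = −12101627·386123629 + 61206816·76343199
So 76343199·(61206816) ≡ 1 (mod 386123629), giving 76343199⁻¹ ≡ 61206816.
x ≡ 76343199⁻¹·2159556 ≡ 61206816·2159556 ≡ 161559900 (mod 386123629).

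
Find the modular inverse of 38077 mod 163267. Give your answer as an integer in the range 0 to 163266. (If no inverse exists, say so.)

Compute gcd(38077, 163267):
163267 = 4*38077 + 10959
38077 = 3*10959 + 5200
10959 = 2*5200 + 559
5200 = 9*559 + 169
559 = 3*169 + 52
169 = 3*52 + 13
52 = 4*13 + 0
gcd(38077, 163267) = 13 ≠ 1, so 38077 has no multiplicative inverse modulo 163267.

no inverse exists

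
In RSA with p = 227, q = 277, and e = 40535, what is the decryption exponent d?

7631

φ(n) = (p−1)(q−1) = 226·276 = 62376.
Need d with 40535·d ≡ 1 (mod 62376). Apply the extended Euclidean algorithm:
62376 = 1·40535 + 21841
40535 = 1·21841 + 18694
21841 = 1·18694 + 3147
18694 = 5·3147 + 2959
3147 = 1·2959 + 188
2959 = 15·188 + 139
188 = 1·139 + 49
139 = 2·49 + 41
49 = 1·41 + 8
41 = 5·8 + 1
8 = 8·1 + 0
Back-substitute:
1 = 41 − 5·8
1 = −5·49 + 6·41
1 = 6·139 − 17·49
1 = −17·188 + 23·139
1 = 23·2959 − 362·188
1 = −362·3147 + 385·2959
1 = 385·18694 − 2287·3147
1 = −2287·21841 + 2672·18694
1 = 2672·40535 − 4959·21841
1 = −4959·62376 + 7631·40535
So 40535·7631 ≡ 1 (mod 62376), hence d = 7631.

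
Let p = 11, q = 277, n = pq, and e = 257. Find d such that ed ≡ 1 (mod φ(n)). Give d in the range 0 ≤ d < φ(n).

2513

φ(n) = (p−1)(q−1) = 10·276 = 2760.
Need d with 257·d ≡ 1 (mod 2760). Apply the extended Euclidean algorithm:
2760 = 10·257 + 190
257 = 1·190 + 67
190 = 2·67 + 56
67 = 1·56 + 11
56 = 5·11 + 1
11 = 11·1 + 0
Back-substitute:
1 = 56 − 5·11
1 = −5·67 + 6·56
1 = 6·190 − 17·67
1 = −17·257 + 23·190
1 = 23·2760 − 247·257
So 257·(-247) ≡ 1 (mod 2760), hence d ≡ -247 ≡ 2513 (mod 2760).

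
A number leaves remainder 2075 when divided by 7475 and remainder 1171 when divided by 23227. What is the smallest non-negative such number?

170185400

Write x = 2075 + 7475·k. Then 7475·k ≡ 1171 − 2075 ≡ 22323 (mod 23227).
Need 7475⁻¹ mod 23227. Extended Euclid on (23227, 7475):
23227 = 3·7475 + 802
7475 = 9·802 + 257
802 = 3·257 + 31
257 = 8·31 + 9
31 = 3·9 + 4
9 = 2·4 + 1
4 = 4·1 + 0
Back-substitute:
1 = 9 − 2·4
1 = −2·31 + 7·9
1 = 7·257 − 58·31
1 = −58·802 + 181·257
1 = 181·7475 − 1687·802
1 = −1687·23227 + 5242·7475
7475⁻¹ ≡ 5242 (mod 23227), so k ≡ 5242·22323 ≡ 22767 (mod 23227).
x = 2075 + 7475·22767 = 170185400.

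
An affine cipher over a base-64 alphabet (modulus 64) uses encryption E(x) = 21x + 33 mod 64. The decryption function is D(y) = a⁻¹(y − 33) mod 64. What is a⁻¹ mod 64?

61

Run Euclid on (64, 21):
64 = 3·21 + 1
21 = 21·1 + 0
gcd = 1, so the inverse exists. Back-substitute:
1 = 64 − 3·21
Thus 21·(-3) ≡ 1 (mod 64); reducing, -3 mod 64 = 61.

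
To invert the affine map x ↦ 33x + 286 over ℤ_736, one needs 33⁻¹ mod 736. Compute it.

Extended Euclidean algorithm:
736 = 22·33 + 10
33 = 3·10 + 3
10 = 3·3 + 1
3 = 3·1 + 0
gcd = 1, so the inverse exists. Back-substitute:
1 = 10 − 3·3
1 = −3·33 + 10·10
1 = 10·736 − 223·33
Thus 33·(-223) ≡ 1 (mod 736); reducing, -223 mod 736 = 513.

513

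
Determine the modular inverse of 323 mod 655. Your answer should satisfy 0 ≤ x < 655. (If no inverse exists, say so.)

Apply the Euclidean algorithm to 655 and 323:
655 = 2×323 + 9
323 = 35×9 + 8
9 = 1×8 + 1
8 = 8×1 + 0
gcd = 1, so the inverse exists. Back-substitute:
1 = 9 − 8
1 = −323 + 36·9
1 = 36·655 − 73·323
Hence 323⁻¹ ≡ -73 ≡ 582 (mod 655).

582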